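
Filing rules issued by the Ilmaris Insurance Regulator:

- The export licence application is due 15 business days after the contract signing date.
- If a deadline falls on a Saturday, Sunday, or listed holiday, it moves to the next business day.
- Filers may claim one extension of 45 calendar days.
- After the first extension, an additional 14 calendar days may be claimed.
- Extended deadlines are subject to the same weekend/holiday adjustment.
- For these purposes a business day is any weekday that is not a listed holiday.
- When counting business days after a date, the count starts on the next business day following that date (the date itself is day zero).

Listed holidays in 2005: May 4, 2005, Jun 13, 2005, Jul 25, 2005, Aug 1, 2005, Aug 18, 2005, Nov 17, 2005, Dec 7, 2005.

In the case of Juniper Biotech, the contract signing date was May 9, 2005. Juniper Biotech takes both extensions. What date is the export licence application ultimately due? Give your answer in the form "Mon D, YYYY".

Starting the day after May 9, 2005 and counting 15 business days lands on May 30, 2005.
May 30, 2005 falls on a Monday, which is a business day, so no adjustment is needed.
With the 45-day extension, May 30, 2005 becomes Jul 14, 2005.
Jul 14, 2005 (Thursday) is already a business day.
The 14-calendar-day extension moves the deadline from Jul 14, 2005 to Jul 28, 2005.
Jul 28, 2005 is a Thursday and not a listed holiday, so it stands.
Final deadline: Jul 28, 2005.

Jul 28, 2005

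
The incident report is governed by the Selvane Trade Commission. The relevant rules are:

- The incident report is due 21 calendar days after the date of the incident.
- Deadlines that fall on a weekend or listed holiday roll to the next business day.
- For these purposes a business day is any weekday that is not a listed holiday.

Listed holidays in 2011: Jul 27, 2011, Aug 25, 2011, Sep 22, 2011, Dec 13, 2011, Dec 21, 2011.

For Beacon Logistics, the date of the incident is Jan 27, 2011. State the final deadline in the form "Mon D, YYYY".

Feb 17, 2011

From Jan 27, 2011, 21 calendar days later is Feb 17, 2011.
Feb 17, 2011 is a Thursday and not a listed holiday, so it stands.
So the filing is due Feb 17, 2011.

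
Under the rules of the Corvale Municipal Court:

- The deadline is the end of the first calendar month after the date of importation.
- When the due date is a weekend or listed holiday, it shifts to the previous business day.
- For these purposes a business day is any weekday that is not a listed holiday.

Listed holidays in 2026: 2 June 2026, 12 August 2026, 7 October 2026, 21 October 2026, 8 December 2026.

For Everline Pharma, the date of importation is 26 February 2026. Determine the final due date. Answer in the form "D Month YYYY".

31 March 2026

1 month after 26 February 2026 falls in March 2026; the last day of that month is 31 March 2026.
31 March 2026 is a Tuesday and not a listed holiday, so it stands.
Final deadline: 31 March 2026.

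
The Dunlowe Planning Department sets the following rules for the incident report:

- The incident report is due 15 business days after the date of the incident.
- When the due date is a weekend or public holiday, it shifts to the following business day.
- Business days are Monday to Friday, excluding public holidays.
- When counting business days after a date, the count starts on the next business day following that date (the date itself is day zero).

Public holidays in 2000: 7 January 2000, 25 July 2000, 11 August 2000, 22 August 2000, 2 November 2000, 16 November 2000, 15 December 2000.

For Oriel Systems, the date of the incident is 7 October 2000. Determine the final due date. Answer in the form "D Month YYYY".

Starting the day after 7 October 2000 and counting 15 business days lands on 27 October 2000.
Since 27 October 2000 is a Friday and not a holiday, the date is unchanged.
The final due date is 27 October 2000.

27 October 2000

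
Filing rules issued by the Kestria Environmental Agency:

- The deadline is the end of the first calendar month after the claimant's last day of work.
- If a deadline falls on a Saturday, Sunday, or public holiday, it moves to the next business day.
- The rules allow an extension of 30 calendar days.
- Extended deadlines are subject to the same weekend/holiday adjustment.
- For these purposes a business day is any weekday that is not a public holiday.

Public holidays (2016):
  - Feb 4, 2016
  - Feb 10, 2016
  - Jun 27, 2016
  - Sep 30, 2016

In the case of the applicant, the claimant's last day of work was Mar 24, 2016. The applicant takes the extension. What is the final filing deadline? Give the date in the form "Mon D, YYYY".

Jun 1, 2016

1 month after Mar 24, 2016 is April 2016; that month ends on Apr 30, 2016.
Because Apr 30, 2016 is a Saturday, the deadline becomes May 2, 2016 (Monday).
With the 30-day extension, May 2, 2016 becomes Jun 1, 2016.
Since Jun 1, 2016 is a Wednesday and not a holiday, the date is unchanged.
The final due date is Jun 1, 2016.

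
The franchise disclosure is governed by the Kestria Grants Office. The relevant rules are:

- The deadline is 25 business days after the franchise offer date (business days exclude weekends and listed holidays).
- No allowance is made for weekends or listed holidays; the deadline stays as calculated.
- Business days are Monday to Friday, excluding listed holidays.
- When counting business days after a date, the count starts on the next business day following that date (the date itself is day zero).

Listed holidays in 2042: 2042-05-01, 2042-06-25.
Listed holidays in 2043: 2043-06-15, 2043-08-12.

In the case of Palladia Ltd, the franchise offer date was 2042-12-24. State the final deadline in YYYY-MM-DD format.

Starting the day after 2042-12-24 and counting 25 business days lands on 2043-01-28.
2043-01-28 falls on a Wednesday. The rules make no weekend/holiday allowance, so it remains 2043-01-28.
Final deadline: 2043-01-28.

2043-01-28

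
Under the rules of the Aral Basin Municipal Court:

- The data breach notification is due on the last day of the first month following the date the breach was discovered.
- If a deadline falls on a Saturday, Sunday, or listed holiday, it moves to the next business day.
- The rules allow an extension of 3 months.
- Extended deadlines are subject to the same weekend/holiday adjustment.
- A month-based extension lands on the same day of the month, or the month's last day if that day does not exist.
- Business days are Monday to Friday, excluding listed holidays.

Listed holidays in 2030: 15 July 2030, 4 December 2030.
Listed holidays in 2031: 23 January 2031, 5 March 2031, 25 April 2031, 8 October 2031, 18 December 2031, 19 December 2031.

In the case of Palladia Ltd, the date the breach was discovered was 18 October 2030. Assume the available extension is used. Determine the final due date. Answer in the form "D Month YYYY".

1 month after 18 October 2030 falls in November 2030; the last day of that month is 30 November 2030.
30 November 2030 falls on a Saturday. Rolling to the next business day gives 2 December 2030, a Monday.
The 3 months extension carries 2 December 2030 to 2 March 2031.
2 March 2031 is a Sunday; the next business day is 3 March 2031 (Monday).
So the filing is due 3 March 2031.

3 March 2031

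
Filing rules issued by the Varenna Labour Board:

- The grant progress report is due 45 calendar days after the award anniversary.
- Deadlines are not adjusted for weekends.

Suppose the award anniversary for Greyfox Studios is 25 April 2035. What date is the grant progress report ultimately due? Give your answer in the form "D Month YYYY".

Adding 45 calendar days to 25 April 2035 gives 9 June 2035.
No adjustment is made for weekends or holidays, so 9 June 2035 stands.
The final due date is 9 June 2035.

9 June 2035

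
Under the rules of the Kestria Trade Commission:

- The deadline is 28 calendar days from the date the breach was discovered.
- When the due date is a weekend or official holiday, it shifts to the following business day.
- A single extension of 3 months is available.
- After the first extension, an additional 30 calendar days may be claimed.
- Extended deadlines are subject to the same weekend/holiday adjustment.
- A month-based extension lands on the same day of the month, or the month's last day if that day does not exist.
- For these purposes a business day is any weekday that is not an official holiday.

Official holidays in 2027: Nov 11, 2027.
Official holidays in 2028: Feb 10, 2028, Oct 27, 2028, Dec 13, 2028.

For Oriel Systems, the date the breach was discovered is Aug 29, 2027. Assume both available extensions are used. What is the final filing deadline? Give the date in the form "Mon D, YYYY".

Jan 26, 2028

Adding 28 calendar days to Aug 29, 2027 gives Sep 26, 2027.
Sep 26, 2027 is a Sunday, so it moves to the next business day, Sep 27, 2027 (Monday).
The 3 months extension carries Sep 27, 2027 to Dec 27, 2027.
Dec 27, 2027 falls on a Monday, which is a business day, so no adjustment is needed.
With the 30-day extension, Dec 27, 2027 becomes Jan 26, 2028.
Jan 26, 2028 falls on a Wednesday, which is a business day, so no adjustment is needed.
So the filing is due Jan 26, 2028.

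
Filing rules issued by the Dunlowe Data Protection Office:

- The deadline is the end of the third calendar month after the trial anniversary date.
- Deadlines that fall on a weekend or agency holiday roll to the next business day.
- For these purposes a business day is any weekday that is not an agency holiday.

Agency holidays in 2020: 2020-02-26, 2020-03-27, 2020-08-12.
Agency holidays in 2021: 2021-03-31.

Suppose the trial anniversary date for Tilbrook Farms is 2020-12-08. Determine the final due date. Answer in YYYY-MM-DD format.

3 months after 2020-12-08 is March 2021; that month ends on 2021-03-31.
2021-03-31 falls on a listed holiday. Rolling to the next business day gives 2021-04-01, a Thursday.
Deadline: 2021-04-01.

2021-04-01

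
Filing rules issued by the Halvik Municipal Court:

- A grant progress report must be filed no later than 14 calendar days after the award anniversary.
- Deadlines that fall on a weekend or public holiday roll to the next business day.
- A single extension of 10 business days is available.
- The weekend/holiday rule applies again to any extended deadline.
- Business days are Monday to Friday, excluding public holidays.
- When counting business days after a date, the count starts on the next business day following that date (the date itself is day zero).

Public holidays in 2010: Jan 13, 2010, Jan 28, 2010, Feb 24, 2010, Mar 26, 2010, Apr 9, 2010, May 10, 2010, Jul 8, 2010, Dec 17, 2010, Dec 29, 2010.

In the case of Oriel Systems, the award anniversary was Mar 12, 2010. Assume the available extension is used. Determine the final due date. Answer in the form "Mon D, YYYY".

Trigger date Mar 12, 2010 + 14 calendar days = Mar 26, 2010.
Mar 26, 2010 falls on a listed holiday. Rolling to the next business day gives Mar 29, 2010, a Monday.
Applying the 10-business-day extension: 10 business days after Mar 29, 2010 is Apr 13, 2010.
Apr 13, 2010 falls on a Tuesday, which is a business day, so no adjustment is needed.
Final deadline: Apr 13, 2010.

Apr 13, 2010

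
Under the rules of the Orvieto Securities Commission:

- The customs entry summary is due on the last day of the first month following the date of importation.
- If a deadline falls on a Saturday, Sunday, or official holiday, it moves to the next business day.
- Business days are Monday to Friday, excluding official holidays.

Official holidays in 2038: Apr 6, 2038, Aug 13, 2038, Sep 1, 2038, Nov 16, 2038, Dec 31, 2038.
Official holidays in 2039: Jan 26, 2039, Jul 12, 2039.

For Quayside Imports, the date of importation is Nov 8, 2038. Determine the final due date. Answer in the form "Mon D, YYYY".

Jan 3, 2039

The first month after Nov 8, 2038 is December 2038, whose last day is Dec 31, 2038.
Dec 31, 2038 falls on a listed holiday. Rolling to the next business day gives Jan 3, 2039, a Monday.
Final deadline: Jan 3, 2039.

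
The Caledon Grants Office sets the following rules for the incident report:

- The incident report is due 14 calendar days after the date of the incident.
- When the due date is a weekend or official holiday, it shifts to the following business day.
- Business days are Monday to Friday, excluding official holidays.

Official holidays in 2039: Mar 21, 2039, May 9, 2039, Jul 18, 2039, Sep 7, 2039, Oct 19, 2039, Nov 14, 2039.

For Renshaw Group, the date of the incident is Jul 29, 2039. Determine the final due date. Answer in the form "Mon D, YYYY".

Trigger date Jul 29, 2039 + 14 calendar days = Aug 12, 2039.
Aug 12, 2039 (Friday) is already a business day.
Final deadline: Aug 12, 2039.

Aug 12, 2039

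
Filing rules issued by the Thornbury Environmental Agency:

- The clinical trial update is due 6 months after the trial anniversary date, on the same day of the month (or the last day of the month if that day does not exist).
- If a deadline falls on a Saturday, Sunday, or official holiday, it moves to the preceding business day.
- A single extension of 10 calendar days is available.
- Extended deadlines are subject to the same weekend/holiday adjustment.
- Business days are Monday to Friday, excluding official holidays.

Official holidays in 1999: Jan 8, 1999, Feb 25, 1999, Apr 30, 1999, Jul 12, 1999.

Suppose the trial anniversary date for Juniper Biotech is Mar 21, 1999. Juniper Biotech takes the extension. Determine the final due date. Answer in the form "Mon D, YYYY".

Oct 1, 1999

6 months from Mar 21, 1999 is Sep 21, 1999.
Sep 21, 1999 falls on a Tuesday, which is a business day, so no adjustment is needed.
Add the 10 calendar-day extension to Sep 21, 1999: Oct 1, 1999.
Oct 1, 1999 falls on a Friday, which is a business day, so no adjustment is needed.
So the filing is due Oct 1, 1999.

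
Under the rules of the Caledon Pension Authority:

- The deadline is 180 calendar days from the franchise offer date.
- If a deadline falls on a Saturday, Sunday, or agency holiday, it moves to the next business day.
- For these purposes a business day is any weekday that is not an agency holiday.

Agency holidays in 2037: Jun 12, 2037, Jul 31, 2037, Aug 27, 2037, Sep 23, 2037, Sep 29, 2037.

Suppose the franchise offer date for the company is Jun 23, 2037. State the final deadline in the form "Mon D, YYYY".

Dec 21, 2037

180 calendar days after Jun 23, 2037 is Dec 20, 2037.
Dec 20, 2037 is a Sunday, so it moves to the next business day, Dec 21, 2037 (Monday).
So the filing is due Dec 21, 2037.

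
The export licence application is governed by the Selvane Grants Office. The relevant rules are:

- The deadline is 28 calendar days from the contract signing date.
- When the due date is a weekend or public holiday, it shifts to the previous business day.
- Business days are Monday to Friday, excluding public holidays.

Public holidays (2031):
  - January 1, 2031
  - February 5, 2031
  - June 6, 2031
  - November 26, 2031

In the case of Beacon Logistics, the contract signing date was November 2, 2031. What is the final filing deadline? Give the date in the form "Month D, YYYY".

28 calendar days after November 2, 2031 is November 30, 2031.
Because November 30, 2031 is a Sunday, the deadline becomes November 28, 2031 (Friday).
Final deadline: November 28, 2031.

November 28, 2031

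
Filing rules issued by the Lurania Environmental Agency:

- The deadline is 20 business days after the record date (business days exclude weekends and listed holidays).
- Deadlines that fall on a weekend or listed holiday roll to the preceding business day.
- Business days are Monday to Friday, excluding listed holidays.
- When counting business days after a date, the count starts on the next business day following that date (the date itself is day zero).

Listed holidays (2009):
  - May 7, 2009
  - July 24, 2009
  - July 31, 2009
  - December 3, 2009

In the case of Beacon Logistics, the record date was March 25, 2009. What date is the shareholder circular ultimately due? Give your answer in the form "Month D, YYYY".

Starting the day after March 25, 2009 and counting 20 business days lands on April 22, 2009.
April 22, 2009 (Wednesday) is already a business day.
The final due date is April 22, 2009.

April 22, 2009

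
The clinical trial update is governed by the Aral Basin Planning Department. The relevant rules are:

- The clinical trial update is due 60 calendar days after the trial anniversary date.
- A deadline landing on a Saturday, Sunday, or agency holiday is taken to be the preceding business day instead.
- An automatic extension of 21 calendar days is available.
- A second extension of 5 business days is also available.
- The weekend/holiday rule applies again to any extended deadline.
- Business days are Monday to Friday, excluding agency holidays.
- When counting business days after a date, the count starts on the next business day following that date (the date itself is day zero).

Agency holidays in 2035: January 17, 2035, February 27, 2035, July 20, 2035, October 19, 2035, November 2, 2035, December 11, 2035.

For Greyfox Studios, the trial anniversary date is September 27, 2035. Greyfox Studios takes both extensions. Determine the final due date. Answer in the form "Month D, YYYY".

December 24, 2035

Adding 60 calendar days to September 27, 2035 gives November 26, 2035.
Since November 26, 2035 is a Monday and not a holiday, the date is unchanged.
Applying the 21-calendar-day extension: November 26, 2035 + 21 days = December 17, 2035.
December 17, 2035 (Monday) is already a business day.
The 5-business-day extension runs from December 17, 2035 to December 24, 2035.
December 24, 2035 is a Monday and not a listed holiday, so it stands.
So the filing is due December 24, 2035.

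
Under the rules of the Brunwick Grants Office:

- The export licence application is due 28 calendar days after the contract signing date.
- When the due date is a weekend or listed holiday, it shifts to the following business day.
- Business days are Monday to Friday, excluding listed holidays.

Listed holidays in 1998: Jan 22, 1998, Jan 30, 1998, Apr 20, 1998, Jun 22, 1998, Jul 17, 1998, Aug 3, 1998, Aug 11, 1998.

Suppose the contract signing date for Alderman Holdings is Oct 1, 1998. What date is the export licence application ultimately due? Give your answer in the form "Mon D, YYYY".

Trigger date Oct 1, 1998 + 28 calendar days = Oct 29, 1998.
Oct 29, 1998 (Thursday) is already a business day.
Final deadline: Oct 29, 1998.

Oct 29, 1998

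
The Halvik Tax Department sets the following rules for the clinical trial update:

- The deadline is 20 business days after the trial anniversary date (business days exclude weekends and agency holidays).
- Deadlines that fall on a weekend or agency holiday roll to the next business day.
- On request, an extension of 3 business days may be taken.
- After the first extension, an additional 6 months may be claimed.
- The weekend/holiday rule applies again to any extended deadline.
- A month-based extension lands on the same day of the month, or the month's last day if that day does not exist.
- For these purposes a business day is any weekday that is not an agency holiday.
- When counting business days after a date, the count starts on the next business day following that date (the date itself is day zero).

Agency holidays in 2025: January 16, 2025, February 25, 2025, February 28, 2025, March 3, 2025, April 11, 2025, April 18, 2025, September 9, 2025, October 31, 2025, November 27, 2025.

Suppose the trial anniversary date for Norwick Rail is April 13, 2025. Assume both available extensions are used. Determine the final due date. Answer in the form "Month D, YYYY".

Counting 20 business days after April 13, 2025 (skipping weekends and listed holidays) reaches May 12, 2025.
May 12, 2025 (Monday) is already a business day.
Applying the 3-business-day extension: 3 business days after May 12, 2025 is May 15, 2025.
May 15, 2025 (Thursday) is already a business day.
The 6 months extension carries May 15, 2025 to November 15, 2025.
November 15, 2025 is a Saturday, so it moves to the next business day, November 17, 2025 (Monday).
Final deadline: November 17, 2025.

November 17, 2025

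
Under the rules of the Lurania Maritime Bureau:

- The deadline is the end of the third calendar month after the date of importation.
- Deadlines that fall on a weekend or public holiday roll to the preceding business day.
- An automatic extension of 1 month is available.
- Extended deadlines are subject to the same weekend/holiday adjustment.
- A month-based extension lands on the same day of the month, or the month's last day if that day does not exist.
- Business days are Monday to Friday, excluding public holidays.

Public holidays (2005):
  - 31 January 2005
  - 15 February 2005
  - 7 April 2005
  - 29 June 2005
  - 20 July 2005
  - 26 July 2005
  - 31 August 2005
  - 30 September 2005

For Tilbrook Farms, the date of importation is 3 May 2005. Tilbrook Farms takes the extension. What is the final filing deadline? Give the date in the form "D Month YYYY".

3 months after 3 May 2005 falls in August 2005; the last day of that month is 31 August 2005.
31 August 2005 is a listed holiday, so it moves to the preceding business day, 30 August 2005 (Tuesday).
The 1 month extension carries 30 August 2005 to 30 September 2005.
30 September 2005 is a listed holiday; the preceding business day is 29 September 2005 (Thursday).
Final deadline: 29 September 2005.

29 September 2005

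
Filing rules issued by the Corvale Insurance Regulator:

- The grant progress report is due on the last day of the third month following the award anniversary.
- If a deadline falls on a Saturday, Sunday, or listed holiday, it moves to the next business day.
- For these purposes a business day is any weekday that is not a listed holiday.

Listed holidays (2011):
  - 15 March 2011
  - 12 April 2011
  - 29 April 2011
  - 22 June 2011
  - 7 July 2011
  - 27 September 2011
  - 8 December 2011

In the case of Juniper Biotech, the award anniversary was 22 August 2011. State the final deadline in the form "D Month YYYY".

The third month after 22 August 2011 is November 2011, whose last day is 30 November 2011.
30 November 2011 is a Wednesday and not a listed holiday, so it stands.
Deadline: 30 November 2011.

30 November 2011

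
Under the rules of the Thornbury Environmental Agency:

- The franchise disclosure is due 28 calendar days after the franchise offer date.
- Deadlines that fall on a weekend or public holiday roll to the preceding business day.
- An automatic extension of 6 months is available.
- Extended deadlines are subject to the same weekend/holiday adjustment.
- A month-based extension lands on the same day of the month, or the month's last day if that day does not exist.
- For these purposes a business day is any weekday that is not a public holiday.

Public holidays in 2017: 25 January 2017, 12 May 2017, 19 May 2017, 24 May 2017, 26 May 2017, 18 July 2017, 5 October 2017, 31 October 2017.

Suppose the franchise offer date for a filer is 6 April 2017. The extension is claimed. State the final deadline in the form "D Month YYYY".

Adding 28 calendar days to 6 April 2017 gives 4 May 2017.
4 May 2017 is a Thursday and not a listed holiday, so it stands.
Add 6 months to 4 May 2017: 4 November 2017.
4 November 2017 is a Saturday, so it moves to the preceding business day, 3 November 2017 (Friday).
So the filing is due 3 November 2017.

3 November 2017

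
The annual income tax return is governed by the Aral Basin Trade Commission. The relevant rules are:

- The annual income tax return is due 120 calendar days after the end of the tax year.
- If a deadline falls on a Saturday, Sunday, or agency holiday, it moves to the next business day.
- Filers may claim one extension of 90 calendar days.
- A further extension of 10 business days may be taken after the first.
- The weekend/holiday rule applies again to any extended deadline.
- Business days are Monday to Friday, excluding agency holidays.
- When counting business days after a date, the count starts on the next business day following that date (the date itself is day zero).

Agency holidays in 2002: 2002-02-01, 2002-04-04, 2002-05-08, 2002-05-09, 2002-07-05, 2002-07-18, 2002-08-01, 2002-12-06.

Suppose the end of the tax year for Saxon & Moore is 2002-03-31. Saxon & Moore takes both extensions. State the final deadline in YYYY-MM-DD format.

2002-11-11

Trigger date 2002-03-31 + 120 calendar days = 2002-07-29.
Since 2002-07-29 is a Monday and not a holiday, the date is unchanged.
Applying the 90-calendar-day extension: 2002-07-29 + 90 days = 2002-10-27.
2002-10-27 is a Sunday, so it moves to the next business day, 2002-10-28 (Monday).
The 10-business-day extension runs from 2002-10-28 to 2002-11-11.
2002-11-11 (Monday) is already a business day.
Deadline: 2002-11-11.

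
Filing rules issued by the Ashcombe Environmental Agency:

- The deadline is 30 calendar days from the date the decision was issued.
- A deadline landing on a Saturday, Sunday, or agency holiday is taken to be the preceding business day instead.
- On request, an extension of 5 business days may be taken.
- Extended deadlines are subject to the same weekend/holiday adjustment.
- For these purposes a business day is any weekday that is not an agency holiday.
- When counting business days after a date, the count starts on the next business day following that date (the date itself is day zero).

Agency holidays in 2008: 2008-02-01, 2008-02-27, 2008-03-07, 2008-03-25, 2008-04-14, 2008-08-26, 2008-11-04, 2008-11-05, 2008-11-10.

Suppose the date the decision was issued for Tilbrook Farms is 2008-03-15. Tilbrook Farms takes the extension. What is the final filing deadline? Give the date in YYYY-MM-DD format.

30 calendar days after 2008-03-15 is 2008-04-14.
Because 2008-04-14 is a listed holiday, the deadline becomes 2008-04-11 (Friday).
The 5-business-day extension runs from 2008-04-11 to 2008-04-21.
2008-04-21 (Monday) is already a business day.
The final due date is 2008-04-21.

2008-04-21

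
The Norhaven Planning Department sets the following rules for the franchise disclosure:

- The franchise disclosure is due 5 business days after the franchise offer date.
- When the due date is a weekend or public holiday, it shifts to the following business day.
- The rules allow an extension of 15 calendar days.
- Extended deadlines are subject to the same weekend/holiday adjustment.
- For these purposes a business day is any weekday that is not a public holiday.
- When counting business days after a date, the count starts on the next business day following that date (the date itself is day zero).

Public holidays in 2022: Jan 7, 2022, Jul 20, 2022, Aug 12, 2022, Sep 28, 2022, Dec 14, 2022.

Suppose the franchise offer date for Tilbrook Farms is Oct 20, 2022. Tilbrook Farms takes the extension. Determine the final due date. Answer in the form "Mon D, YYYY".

Nov 11, 2022

Counting 5 business days after Oct 20, 2022 (skipping weekends and listed holidays) reaches Oct 27, 2022.
Since Oct 27, 2022 is a Thursday and not a holiday, the date is unchanged.
With the 15-day extension, Oct 27, 2022 becomes Nov 11, 2022.
Nov 11, 2022 (Friday) is already a business day.
Deadline: Nov 11, 2022.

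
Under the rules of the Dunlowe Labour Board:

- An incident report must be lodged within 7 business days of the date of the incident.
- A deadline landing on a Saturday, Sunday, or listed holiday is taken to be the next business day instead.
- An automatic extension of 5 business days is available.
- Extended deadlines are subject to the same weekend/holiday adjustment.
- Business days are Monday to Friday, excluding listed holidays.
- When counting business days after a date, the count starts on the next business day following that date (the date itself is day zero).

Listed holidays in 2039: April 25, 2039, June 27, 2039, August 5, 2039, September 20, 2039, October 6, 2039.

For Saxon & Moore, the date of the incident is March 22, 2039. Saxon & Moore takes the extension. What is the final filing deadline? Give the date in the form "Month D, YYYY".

April 7, 2039

Starting the day after March 22, 2039 and counting 7 business days lands on March 31, 2039.
March 31, 2039 (Thursday) is already a business day.
The 5-business-day extension runs from March 31, 2039 to April 7, 2039.
April 7, 2039 (Thursday) is already a business day.
So the filing is due April 7, 2039.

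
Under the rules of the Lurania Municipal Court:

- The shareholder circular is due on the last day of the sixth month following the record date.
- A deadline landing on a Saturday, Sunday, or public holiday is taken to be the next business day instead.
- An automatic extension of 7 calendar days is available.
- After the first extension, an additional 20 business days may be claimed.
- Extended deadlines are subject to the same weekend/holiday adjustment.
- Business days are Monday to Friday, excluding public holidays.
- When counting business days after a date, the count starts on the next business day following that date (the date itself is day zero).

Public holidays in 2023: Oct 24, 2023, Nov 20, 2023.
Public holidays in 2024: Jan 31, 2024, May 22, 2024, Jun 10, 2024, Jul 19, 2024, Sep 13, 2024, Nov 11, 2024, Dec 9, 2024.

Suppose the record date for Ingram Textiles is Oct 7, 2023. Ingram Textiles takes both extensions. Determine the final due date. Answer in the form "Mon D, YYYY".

Jun 5, 2024

6 months after Oct 7, 2023 falls in April 2024; the last day of that month is Apr 30, 2024.
Since Apr 30, 2024 is a Tuesday and not a holiday, the date is unchanged.
Applying the 7-calendar-day extension: Apr 30, 2024 + 7 days = May 7, 2024.
May 7, 2024 is a Tuesday and not a listed holiday, so it stands.
Applying the 20-business-day extension: 20 business days after May 7, 2024 is Jun 5, 2024.
Jun 5, 2024 falls on a Wednesday, which is a business day, so no adjustment is needed.
So the filing is due Jun 5, 2024.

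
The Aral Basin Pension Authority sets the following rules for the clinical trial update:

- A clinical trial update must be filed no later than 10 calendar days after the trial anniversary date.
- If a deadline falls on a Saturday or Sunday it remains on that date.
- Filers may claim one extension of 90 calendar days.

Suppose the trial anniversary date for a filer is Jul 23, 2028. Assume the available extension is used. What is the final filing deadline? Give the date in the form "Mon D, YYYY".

Trigger date Jul 23, 2028 + 10 calendar days = Aug 2, 2028.
No adjustment is made for weekends or holidays, so Aug 2, 2028 stands.
Add the 90 calendar-day extension to Aug 2, 2028: Oct 31, 2028.
Oct 31, 2028 falls on a Tuesday. The rules make no weekend/holiday allowance, so it remains Oct 31, 2028.
So the filing is due Oct 31, 2028.

Oct 31, 2028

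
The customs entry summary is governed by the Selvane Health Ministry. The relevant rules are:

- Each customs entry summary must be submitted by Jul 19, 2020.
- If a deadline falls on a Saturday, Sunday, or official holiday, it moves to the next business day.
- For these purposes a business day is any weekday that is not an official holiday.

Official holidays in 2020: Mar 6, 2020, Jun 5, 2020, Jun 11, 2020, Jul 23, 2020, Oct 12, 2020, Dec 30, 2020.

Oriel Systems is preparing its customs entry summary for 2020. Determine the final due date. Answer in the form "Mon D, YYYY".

Jul 20, 2020

Start from the fixed due date, Jul 19, 2020.
Because Jul 19, 2020 is a Sunday, the deadline becomes Jul 20, 2020 (Monday).
The final due date is Jul 20, 2020.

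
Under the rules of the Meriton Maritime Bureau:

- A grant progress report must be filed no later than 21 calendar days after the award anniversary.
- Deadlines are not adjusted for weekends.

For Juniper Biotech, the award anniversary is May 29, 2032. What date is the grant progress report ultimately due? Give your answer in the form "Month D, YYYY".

21 calendar days after May 29, 2032 is June 19, 2032.
June 19, 2032 falls on a Saturday. The rules make no weekend/holiday allowance, so it remains June 19, 2032.
Deadline: June 19, 2032.

June 19, 2032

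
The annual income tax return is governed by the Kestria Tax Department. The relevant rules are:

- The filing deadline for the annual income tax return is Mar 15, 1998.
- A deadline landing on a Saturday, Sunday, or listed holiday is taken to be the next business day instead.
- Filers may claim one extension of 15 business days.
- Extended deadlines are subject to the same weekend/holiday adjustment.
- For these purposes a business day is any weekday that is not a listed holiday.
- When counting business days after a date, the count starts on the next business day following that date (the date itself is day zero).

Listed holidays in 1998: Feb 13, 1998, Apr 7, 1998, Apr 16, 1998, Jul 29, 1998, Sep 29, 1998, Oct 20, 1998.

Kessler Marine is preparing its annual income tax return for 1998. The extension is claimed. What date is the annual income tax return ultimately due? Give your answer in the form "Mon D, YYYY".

Start from the fixed due date, Mar 15, 1998.
Mar 15, 1998 is a Sunday, so it moves to the next business day, Mar 16, 1998 (Monday).
Applying the 15-business-day extension: 15 business days after Mar 16, 1998 is Apr 6, 1998.
Apr 6, 1998 is a Monday and not a listed holiday, so it stands.
Final deadline: Apr 6, 1998.

Apr 6, 1998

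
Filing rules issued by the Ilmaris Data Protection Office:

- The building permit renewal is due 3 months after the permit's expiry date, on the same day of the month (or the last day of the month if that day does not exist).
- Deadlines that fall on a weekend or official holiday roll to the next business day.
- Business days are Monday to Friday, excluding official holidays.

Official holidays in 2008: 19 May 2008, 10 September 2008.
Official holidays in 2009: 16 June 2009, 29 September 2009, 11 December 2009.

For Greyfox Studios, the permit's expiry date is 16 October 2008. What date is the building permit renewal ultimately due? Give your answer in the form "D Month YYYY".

16 January 2009

3 months after 16 October 2008, on the same day of the month, is 16 January 2009.
16 January 2009 is a Friday and not a listed holiday, so it stands.
So the filing is due 16 January 2009.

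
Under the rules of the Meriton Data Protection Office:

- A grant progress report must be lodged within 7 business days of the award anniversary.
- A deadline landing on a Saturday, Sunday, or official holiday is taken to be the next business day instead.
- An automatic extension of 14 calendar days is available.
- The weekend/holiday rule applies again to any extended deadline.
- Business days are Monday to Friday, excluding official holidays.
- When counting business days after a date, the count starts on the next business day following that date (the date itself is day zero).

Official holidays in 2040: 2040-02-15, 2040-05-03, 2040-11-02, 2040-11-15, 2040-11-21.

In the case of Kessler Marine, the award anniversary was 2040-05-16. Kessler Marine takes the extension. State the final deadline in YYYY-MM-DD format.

2040-06-08

7 business days after 2040-05-16, excluding weekends and holidays, is 2040-05-25.
2040-05-25 is a Friday and not a listed holiday, so it stands.
Applying the 14-calendar-day extension: 2040-05-25 + 14 days = 2040-06-08.
Since 2040-06-08 is a Friday and not a holiday, the date is unchanged.
So the filing is due 2040-06-08.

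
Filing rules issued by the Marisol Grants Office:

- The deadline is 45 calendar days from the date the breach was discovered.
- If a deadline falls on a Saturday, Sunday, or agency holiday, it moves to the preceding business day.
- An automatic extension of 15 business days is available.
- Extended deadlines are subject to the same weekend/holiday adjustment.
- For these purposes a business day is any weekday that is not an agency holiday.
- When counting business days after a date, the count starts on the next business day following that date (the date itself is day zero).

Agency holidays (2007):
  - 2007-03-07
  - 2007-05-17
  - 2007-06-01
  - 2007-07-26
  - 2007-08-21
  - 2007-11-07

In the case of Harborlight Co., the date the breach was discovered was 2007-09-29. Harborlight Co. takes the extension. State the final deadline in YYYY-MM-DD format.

Adding 45 calendar days to 2007-09-29 gives 2007-11-13.
Since 2007-11-13 is a Tuesday and not a holiday, the date is unchanged.
Applying the 15-business-day extension: 15 business days after 2007-11-13 is 2007-12-04.
Since 2007-12-04 is a Tuesday and not a holiday, the date is unchanged.
The final due date is 2007-12-04.

2007-12-04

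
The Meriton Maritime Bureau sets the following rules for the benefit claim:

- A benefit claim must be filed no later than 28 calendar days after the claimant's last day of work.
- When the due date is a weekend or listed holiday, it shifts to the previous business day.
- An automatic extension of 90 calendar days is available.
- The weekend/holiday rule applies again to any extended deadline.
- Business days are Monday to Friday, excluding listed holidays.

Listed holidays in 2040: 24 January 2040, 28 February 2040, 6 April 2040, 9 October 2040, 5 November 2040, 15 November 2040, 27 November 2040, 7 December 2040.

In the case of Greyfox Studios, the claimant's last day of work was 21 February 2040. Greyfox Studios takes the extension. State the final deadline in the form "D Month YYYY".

18 June 2040

28 calendar days after 21 February 2040 is 20 March 2040.
Since 20 March 2040 is a Tuesday and not a holiday, the date is unchanged.
Applying the 90-calendar-day extension: 20 March 2040 + 90 days = 18 June 2040.
18 June 2040 is a Monday and not a listed holiday, so it stands.
Final deadline: 18 June 2040.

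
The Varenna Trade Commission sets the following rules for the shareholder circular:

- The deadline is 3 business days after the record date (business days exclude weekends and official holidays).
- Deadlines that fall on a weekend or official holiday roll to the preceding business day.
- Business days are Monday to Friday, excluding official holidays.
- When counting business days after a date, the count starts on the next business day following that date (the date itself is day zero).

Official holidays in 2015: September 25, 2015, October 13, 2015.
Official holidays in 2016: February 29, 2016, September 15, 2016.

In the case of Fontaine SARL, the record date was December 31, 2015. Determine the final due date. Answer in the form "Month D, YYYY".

Starting the day after December 31, 2015 and counting 3 business days lands on January 5, 2016.
January 5, 2016 is a Tuesday and not a listed holiday, so it stands.
So the filing is due January 5, 2016.

January 5, 2016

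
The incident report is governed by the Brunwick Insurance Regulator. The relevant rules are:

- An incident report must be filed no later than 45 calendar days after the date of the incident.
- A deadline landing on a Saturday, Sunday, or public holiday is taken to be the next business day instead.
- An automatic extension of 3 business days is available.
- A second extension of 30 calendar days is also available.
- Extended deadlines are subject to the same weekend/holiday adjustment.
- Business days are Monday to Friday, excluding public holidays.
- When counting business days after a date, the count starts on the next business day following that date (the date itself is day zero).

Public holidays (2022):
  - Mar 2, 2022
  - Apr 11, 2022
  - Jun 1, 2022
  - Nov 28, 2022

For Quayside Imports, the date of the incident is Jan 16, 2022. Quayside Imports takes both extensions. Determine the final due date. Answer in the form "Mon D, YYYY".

Trigger date Jan 16, 2022 + 45 calendar days = Mar 2, 2022.
Because Mar 2, 2022 is a listed holiday, the deadline becomes Mar 3, 2022 (Thursday).
Counting 3 further business days from Mar 3, 2022 reaches Mar 8, 2022.
Since Mar 8, 2022 is a Tuesday and not a holiday, the date is unchanged.
With the 30-day extension, Mar 8, 2022 becomes Apr 7, 2022.
Apr 7, 2022 (Thursday) is already a business day.
Final deadline: Apr 7, 2022.

Apr 7, 2022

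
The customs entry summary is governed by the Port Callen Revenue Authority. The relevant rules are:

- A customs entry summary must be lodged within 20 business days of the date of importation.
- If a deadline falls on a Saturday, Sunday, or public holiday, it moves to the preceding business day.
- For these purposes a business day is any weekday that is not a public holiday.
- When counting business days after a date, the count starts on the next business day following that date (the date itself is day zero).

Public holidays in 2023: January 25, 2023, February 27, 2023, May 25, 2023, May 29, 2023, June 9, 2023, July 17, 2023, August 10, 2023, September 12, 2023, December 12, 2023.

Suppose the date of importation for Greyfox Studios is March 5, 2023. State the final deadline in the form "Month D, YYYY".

Starting the day after March 5, 2023 and counting 20 business days lands on March 31, 2023.
Since March 31, 2023 is a Friday and not a holiday, the date is unchanged.
The final due date is March 31, 2023.

March 31, 2023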